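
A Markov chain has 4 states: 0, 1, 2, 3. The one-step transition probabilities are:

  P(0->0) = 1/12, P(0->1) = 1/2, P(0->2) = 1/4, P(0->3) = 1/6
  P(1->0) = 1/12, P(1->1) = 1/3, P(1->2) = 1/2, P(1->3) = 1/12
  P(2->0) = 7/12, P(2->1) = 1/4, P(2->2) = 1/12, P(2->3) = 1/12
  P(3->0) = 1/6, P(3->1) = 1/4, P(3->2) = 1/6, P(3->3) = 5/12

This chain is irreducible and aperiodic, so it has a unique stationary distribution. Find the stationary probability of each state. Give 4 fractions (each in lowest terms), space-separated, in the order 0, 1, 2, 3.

The stationary distribution satisfies pi = pi * P, i.e.:
  pi_0 = 1/12*pi_0 + 1/12*pi_1 + 7/12*pi_2 + 1/6*pi_3
  pi_1 = 1/2*pi_0 + 1/3*pi_1 + 1/4*pi_2 + 1/4*pi_3
  pi_2 = 1/4*pi_0 + 1/2*pi_1 + 1/12*pi_2 + 1/6*pi_3
  pi_3 = 1/6*pi_0 + 1/12*pi_1 + 1/12*pi_2 + 5/12*pi_3
with normalization: pi_0 + pi_1 + pi_2 + pi_3 = 1.

Using the first 3 balance equations plus normalization, the linear system A*pi = b is:
  [-11/12, 1/12, 7/12, 1/6] . pi = 0
  [1/2, -2/3, 1/4, 1/4] . pi = 0
  [1/4, 1/2, -11/12, 1/6] . pi = 0
  [1, 1, 1, 1] . pi = 1

Solving yields:
  pi_0 = 417/1783
  pi_1 = 600/1783
  pi_2 = 491/1783
  pi_3 = 275/1783

Verification (pi * P):
  417/1783*1/12 + 600/1783*1/12 + 491/1783*7/12 + 275/1783*1/6 = 417/1783 = pi_0  (ok)
  417/1783*1/2 + 600/1783*1/3 + 491/1783*1/4 + 275/1783*1/4 = 600/1783 = pi_1  (ok)
  417/1783*1/4 + 600/1783*1/2 + 491/1783*1/12 + 275/1783*1/6 = 491/1783 = pi_2  (ok)
  417/1783*1/6 + 600/1783*1/12 + 491/1783*1/12 + 275/1783*5/12 = 275/1783 = pi_3  (ok)

Answer: 417/1783 600/1783 491/1783 275/1783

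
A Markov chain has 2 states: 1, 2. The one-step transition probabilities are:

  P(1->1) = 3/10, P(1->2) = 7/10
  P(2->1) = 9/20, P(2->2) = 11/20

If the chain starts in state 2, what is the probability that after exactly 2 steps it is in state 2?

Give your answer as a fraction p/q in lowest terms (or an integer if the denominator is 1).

Computing P^2 by repeated multiplication:
P^1 =
  1: [3/10, 7/10]
  2: [9/20, 11/20]
P^2 =
  1: [81/200, 119/200]
  2: [153/400, 247/400]

(P^2)[2 -> 2] = 247/400

Answer: 247/400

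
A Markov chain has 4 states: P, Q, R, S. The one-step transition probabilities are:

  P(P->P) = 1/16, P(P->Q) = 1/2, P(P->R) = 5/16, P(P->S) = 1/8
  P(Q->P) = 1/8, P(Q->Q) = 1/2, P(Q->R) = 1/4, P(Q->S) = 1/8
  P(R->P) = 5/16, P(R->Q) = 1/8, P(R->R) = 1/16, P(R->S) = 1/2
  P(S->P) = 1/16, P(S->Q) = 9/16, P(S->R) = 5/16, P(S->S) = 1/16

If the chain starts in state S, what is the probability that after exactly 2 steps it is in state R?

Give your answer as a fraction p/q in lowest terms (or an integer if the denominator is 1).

Computing P^2 by repeated multiplication:
P^1 =
  P: [1/16, 1/2, 5/16, 1/8]
  Q: [1/8, 1/2, 1/4, 1/8]
  R: [5/16, 1/8, 1/16, 1/2]
  S: [1/16, 9/16, 5/16, 1/16]
P^2 =
  P: [11/64, 25/64, 13/64, 15/64]
  Q: [5/32, 53/128, 7/32, 27/128]
  R: [11/128, 65/128, 37/128, 15/128]
  S: [45/256, 99/256, 51/256, 61/256]

(P^2)[S -> R] = 51/256

Answer: 51/256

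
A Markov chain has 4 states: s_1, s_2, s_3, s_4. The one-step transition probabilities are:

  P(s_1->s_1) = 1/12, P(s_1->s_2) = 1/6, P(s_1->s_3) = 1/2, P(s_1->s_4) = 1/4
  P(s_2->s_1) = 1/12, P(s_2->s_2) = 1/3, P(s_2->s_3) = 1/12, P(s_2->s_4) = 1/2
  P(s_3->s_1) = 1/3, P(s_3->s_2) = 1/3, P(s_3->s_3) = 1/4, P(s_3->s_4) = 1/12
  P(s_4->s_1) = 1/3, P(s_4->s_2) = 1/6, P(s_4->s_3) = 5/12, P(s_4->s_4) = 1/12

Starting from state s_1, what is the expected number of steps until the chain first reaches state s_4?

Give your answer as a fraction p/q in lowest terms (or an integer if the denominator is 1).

Let h_i = expected steps to first reach s_4 from state i.
Boundary: h_s_4 = 0.
First-step equations for the other states:
  h_s_1 = 1 + 1/12*h_s_1 + 1/6*h_s_2 + 1/2*h_s_3 + 1/4*h_s_4
  h_s_2 = 1 + 1/12*h_s_1 + 1/3*h_s_2 + 1/12*h_s_3 + 1/2*h_s_4
  h_s_3 = 1 + 1/3*h_s_1 + 1/3*h_s_2 + 1/4*h_s_3 + 1/12*h_s_4

Substituting h_s_4 = 0 and rearranging gives the linear system (I - Q) h = 1:
  [11/12, -1/6, -1/2] . (h_s_1, h_s_2, h_s_3) = 1
  [-1/12, 2/3, -1/12] . (h_s_1, h_s_2, h_s_3) = 1
  [-1/3, -1/3, 3/4] . (h_s_1, h_s_2, h_s_3) = 1

Solving yields:
  h_s_1 = 960/253
  h_s_2 = 630/253
  h_s_3 = 1044/253

Starting state is s_1, so the expected hitting time is h_s_1 = 960/253.

Answer: 960/253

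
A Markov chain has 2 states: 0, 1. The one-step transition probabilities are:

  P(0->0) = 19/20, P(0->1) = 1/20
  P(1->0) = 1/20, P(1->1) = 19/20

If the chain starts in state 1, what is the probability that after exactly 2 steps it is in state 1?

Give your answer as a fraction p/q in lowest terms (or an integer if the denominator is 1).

Answer: 181/200

Derivation:
Computing P^2 by repeated multiplication:
P^1 =
  0: [19/20, 1/20]
  1: [1/20, 19/20]
P^2 =
  0: [181/200, 19/200]
  1: [19/200, 181/200]

(P^2)[1 -> 1] = 181/200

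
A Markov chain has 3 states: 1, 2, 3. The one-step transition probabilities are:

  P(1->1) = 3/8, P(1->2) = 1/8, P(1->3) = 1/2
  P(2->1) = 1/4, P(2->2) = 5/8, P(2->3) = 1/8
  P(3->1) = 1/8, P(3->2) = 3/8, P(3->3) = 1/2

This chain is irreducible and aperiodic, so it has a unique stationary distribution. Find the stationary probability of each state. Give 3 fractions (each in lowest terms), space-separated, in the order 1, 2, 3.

The stationary distribution satisfies pi = pi * P, i.e.:
  pi_1 = 3/8*pi_1 + 1/4*pi_2 + 1/8*pi_3
  pi_2 = 1/8*pi_1 + 5/8*pi_2 + 3/8*pi_3
  pi_3 = 1/2*pi_1 + 1/8*pi_2 + 1/2*pi_3
with normalization: pi_1 + pi_2 + pi_3 = 1.

Using the first 2 balance equations plus normalization, the linear system A*pi = b is:
  [-5/8, 1/4, 1/8] . pi = 0
  [1/8, -3/8, 3/8] . pi = 0
  [1, 1, 1] . pi = 1

Solving yields:
  pi_1 = 9/38
  pi_2 = 8/19
  pi_3 = 13/38

Verification (pi * P):
  9/38*3/8 + 8/19*1/4 + 13/38*1/8 = 9/38 = pi_1  (ok)
  9/38*1/8 + 8/19*5/8 + 13/38*3/8 = 8/19 = pi_2  (ok)
  9/38*1/2 + 8/19*1/8 + 13/38*1/2 = 13/38 = pi_3  (ok)

Answer: 9/38 8/19 13/38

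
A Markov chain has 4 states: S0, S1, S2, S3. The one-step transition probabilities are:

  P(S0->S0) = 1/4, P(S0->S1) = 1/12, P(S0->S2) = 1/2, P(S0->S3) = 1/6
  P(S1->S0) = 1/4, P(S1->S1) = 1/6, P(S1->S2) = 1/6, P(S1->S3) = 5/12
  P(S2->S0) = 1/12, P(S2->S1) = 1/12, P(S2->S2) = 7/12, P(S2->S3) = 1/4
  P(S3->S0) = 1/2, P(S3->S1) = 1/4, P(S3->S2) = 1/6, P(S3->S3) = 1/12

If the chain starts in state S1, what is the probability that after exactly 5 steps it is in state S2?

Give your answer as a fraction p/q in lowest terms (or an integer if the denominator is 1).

Answer: 52229/124416

Derivation:
Computing P^5 by repeated multiplication:
P^1 =
  S0: [1/4, 1/12, 1/2, 1/6]
  S1: [1/4, 1/6, 1/6, 5/12]
  S2: [1/12, 1/12, 7/12, 1/4]
  S3: [1/2, 1/4, 1/6, 1/12]
P^2 =
  S0: [5/24, 17/144, 11/24, 31/144]
  S1: [47/144, 1/6, 23/72, 3/16]
  S2: [31/144, 19/144, 7/16, 31/144]
  S3: [35/144, 17/144, 29/72, 17/72]
P^3 =
  S0: [131/576, 223/1728, 41/96, 187/864]
  S1: [421/1728, 37/288, 353/864, 379/1728]
  S2: [133/576, 25/192, 727/1728, 377/1728]
  S3: [209/864, 229/1728, 359/864, 121/576]
P^4 =
  S0: [805/3456, 2699/20736, 1453/3456, 4489/20736]
  S1: [4909/20736, 677/5184, 1445/3456, 1483/6912]
  S2: [4861/20736, 2707/20736, 8687/20736, 4481/20736]
  S3: [4837/20736, 2683/20736, 1453/3456, 2249/10368]
P^5 =
  S0: [719/3072, 32413/248832, 1933/4608, 26899/124416]
  S1: [19405/82944, 16171/124416, 52229/124416, 17939/82944]
  S2: [58277/248832, 32405/248832, 104351/248832, 17933/82944]
  S3: [1079/4608, 10805/82944, 52205/124416, 53741/248832]

(P^5)[S1 -> S2] = 52229/124416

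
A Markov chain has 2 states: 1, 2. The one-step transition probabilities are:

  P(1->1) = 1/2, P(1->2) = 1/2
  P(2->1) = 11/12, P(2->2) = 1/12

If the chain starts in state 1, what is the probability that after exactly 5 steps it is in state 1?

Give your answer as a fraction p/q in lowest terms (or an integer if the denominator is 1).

Answer: 26651/41472

Derivation:
Computing P^5 by repeated multiplication:
P^1 =
  1: [1/2, 1/2]
  2: [11/12, 1/12]
P^2 =
  1: [17/24, 7/24]
  2: [77/144, 67/144]
P^3 =
  1: [179/288, 109/288]
  2: [1199/1728, 529/1728]
P^4 =
  1: [2273/3456, 1183/3456]
  2: [13013/20736, 7723/20736]
P^5 =
  1: [26651/41472, 14821/41472]
  2: [163031/248832, 85801/248832]

(P^5)[1 -> 1] = 26651/41472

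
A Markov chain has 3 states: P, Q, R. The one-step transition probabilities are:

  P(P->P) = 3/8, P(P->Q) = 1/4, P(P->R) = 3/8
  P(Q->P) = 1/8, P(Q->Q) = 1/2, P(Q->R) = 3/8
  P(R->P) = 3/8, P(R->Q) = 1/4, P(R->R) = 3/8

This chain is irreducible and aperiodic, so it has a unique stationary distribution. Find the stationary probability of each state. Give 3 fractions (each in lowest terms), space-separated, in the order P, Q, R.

The stationary distribution satisfies pi = pi * P, i.e.:
  pi_P = 3/8*pi_P + 1/8*pi_Q + 3/8*pi_R
  pi_Q = 1/4*pi_P + 1/2*pi_Q + 1/4*pi_R
  pi_R = 3/8*pi_P + 3/8*pi_Q + 3/8*pi_R
with normalization: pi_P + pi_Q + pi_R = 1.

Using the first 2 balance equations plus normalization, the linear system A*pi = b is:
  [-5/8, 1/8, 3/8] . pi = 0
  [1/4, -1/2, 1/4] . pi = 0
  [1, 1, 1] . pi = 1

Solving yields:
  pi_P = 7/24
  pi_Q = 1/3
  pi_R = 3/8

Verification (pi * P):
  7/24*3/8 + 1/3*1/8 + 3/8*3/8 = 7/24 = pi_P  (ok)
  7/24*1/4 + 1/3*1/2 + 3/8*1/4 = 1/3 = pi_Q  (ok)
  7/24*3/8 + 1/3*3/8 + 3/8*3/8 = 3/8 = pi_R  (ok)

Answer: 7/24 1/3 3/8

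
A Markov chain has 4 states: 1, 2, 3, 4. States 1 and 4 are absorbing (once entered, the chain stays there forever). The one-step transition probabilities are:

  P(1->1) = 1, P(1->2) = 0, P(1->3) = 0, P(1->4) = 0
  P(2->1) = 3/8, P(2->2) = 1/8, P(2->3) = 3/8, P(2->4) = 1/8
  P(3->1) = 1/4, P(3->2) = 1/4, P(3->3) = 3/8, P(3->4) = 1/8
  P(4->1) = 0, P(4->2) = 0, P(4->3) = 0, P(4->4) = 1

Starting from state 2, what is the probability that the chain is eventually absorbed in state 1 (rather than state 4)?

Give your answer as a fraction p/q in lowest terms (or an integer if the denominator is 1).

Let a_i = P(absorbed in 1 | start in state i).
Boundary conditions: a_1 = 1, a_4 = 0.
For each transient state i, a_i = sum_j P(i->j) * a_j:
  a_2 = 3/8*a_1 + 1/8*a_2 + 3/8*a_3 + 1/8*a_4
  a_3 = 1/4*a_1 + 1/4*a_2 + 3/8*a_3 + 1/8*a_4

Substituting a_1 = 1 and a_4 = 0, rearrange to (I - Q) a = r where r[i] = P(i -> 1):
  [7/8, -3/8] . (a_2, a_3) = 3/8
  [-1/4, 5/8] . (a_2, a_3) = 1/4

Solving yields:
  a_2 = 21/29
  a_3 = 20/29

Starting state is 2, so the absorption probability is a_2 = 21/29.

Answer: 21/29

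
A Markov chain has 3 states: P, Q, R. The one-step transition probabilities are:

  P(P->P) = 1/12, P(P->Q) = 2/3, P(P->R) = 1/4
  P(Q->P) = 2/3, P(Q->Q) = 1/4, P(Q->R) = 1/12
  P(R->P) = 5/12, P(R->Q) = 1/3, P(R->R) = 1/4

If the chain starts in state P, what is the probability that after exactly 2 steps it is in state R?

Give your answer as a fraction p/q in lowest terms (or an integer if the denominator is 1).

Answer: 5/36

Derivation:
Computing P^2 by repeated multiplication:
P^1 =
  P: [1/12, 2/3, 1/4]
  Q: [2/3, 1/4, 1/12]
  R: [5/12, 1/3, 1/4]
P^2 =
  P: [5/9, 11/36, 5/36]
  Q: [37/144, 77/144, 5/24]
  R: [13/36, 4/9, 7/36]

(P^2)[P -> R] = 5/36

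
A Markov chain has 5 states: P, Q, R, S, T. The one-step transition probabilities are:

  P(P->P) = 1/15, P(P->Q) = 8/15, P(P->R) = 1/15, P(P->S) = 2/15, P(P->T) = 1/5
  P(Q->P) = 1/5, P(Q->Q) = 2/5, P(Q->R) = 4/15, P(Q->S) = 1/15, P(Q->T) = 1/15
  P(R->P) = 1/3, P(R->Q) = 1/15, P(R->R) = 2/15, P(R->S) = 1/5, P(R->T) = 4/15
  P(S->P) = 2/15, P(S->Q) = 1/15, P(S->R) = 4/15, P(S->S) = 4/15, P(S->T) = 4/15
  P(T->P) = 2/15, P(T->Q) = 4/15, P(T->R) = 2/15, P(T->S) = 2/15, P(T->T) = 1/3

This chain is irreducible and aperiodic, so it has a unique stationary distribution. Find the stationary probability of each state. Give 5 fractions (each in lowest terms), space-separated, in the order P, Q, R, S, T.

The stationary distribution satisfies pi = pi * P, i.e.:
  pi_P = 1/15*pi_P + 1/5*pi_Q + 1/3*pi_R + 2/15*pi_S + 2/15*pi_T
  pi_Q = 8/15*pi_P + 2/5*pi_Q + 1/15*pi_R + 1/15*pi_S + 4/15*pi_T
  pi_R = 1/15*pi_P + 4/15*pi_Q + 2/15*pi_R + 4/15*pi_S + 2/15*pi_T
  pi_S = 2/15*pi_P + 1/15*pi_Q + 1/5*pi_R + 4/15*pi_S + 2/15*pi_T
  pi_T = 1/5*pi_P + 1/15*pi_Q + 4/15*pi_R + 4/15*pi_S + 1/3*pi_T
with normalization: pi_P + pi_Q + pi_R + pi_S + pi_T = 1.

Using the first 4 balance equations plus normalization, the linear system A*pi = b is:
  [-14/15, 1/5, 1/3, 2/15, 2/15] . pi = 0
  [8/15, -3/5, 1/15, 1/15, 4/15] . pi = 0
  [1/15, 4/15, -13/15, 4/15, 2/15] . pi = 0
  [2/15, 1/15, 1/5, -11/15, 2/15] . pi = 0
  [1, 1, 1, 1, 1] . pi = 1

Solving yields:
  pi_P = 131/742
  pi_Q = 213/742
  pi_R = 19/106
  pi_S = 54/371
  pi_T = 157/742

Verification (pi * P):
  131/742*1/15 + 213/742*1/5 + 19/106*1/3 + 54/371*2/15 + 157/742*2/15 = 131/742 = pi_P  (ok)
  131/742*8/15 + 213/742*2/5 + 19/106*1/15 + 54/371*1/15 + 157/742*4/15 = 213/742 = pi_Q  (ok)
  131/742*1/15 + 213/742*4/15 + 19/106*2/15 + 54/371*4/15 + 157/742*2/15 = 19/106 = pi_R  (ok)
  131/742*2/15 + 213/742*1/15 + 19/106*1/5 + 54/371*4/15 + 157/742*2/15 = 54/371 = pi_S  (ok)
  131/742*1/5 + 213/742*1/15 + 19/106*4/15 + 54/371*4/15 + 157/742*1/3 = 157/742 = pi_T  (ok)

Answer: 131/742 213/742 19/106 54/371 157/742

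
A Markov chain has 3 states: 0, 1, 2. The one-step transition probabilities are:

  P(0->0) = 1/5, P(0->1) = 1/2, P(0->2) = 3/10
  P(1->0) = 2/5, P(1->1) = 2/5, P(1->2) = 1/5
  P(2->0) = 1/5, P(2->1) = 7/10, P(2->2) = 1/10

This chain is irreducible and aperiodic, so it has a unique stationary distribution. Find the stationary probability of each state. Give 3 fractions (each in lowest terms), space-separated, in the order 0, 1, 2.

Answer: 20/67 33/67 14/67

Derivation:
The stationary distribution satisfies pi = pi * P, i.e.:
  pi_0 = 1/5*pi_0 + 2/5*pi_1 + 1/5*pi_2
  pi_1 = 1/2*pi_0 + 2/5*pi_1 + 7/10*pi_2
  pi_2 = 3/10*pi_0 + 1/5*pi_1 + 1/10*pi_2
with normalization: pi_0 + pi_1 + pi_2 = 1.

Using the first 2 balance equations plus normalization, the linear system A*pi = b is:
  [-4/5, 2/5, 1/5] . pi = 0
  [1/2, -3/5, 7/10] . pi = 0
  [1, 1, 1] . pi = 1

Solving yields:
  pi_0 = 20/67
  pi_1 = 33/67
  pi_2 = 14/67

Verification (pi * P):
  20/67*1/5 + 33/67*2/5 + 14/67*1/5 = 20/67 = pi_0  (ok)
  20/67*1/2 + 33/67*2/5 + 14/67*7/10 = 33/67 = pi_1  (ok)
  20/67*3/10 + 33/67*1/5 + 14/67*1/10 = 14/67 = pi_2  (ok)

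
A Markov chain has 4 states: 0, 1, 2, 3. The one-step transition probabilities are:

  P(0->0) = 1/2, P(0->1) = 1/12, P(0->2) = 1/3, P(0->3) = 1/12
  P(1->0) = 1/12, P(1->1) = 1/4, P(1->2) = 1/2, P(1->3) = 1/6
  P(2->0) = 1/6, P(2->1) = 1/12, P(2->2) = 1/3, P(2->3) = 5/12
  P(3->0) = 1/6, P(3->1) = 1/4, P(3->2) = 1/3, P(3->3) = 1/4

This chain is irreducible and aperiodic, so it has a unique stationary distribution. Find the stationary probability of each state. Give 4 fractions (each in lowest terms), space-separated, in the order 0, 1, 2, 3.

Answer: 67/290 22/145 52/145 15/58

Derivation:
The stationary distribution satisfies pi = pi * P, i.e.:
  pi_0 = 1/2*pi_0 + 1/12*pi_1 + 1/6*pi_2 + 1/6*pi_3
  pi_1 = 1/12*pi_0 + 1/4*pi_1 + 1/12*pi_2 + 1/4*pi_3
  pi_2 = 1/3*pi_0 + 1/2*pi_1 + 1/3*pi_2 + 1/3*pi_3
  pi_3 = 1/12*pi_0 + 1/6*pi_1 + 5/12*pi_2 + 1/4*pi_3
with normalization: pi_0 + pi_1 + pi_2 + pi_3 = 1.

Using the first 3 balance equations plus normalization, the linear system A*pi = b is:
  [-1/2, 1/12, 1/6, 1/6] . pi = 0
  [1/12, -3/4, 1/12, 1/4] . pi = 0
  [1/3, 1/2, -2/3, 1/3] . pi = 0
  [1, 1, 1, 1] . pi = 1

Solving yields:
  pi_0 = 67/290
  pi_1 = 22/145
  pi_2 = 52/145
  pi_3 = 15/58

Verification (pi * P):
  67/290*1/2 + 22/145*1/12 + 52/145*1/6 + 15/58*1/6 = 67/290 = pi_0  (ok)
  67/290*1/12 + 22/145*1/4 + 52/145*1/12 + 15/58*1/4 = 22/145 = pi_1  (ok)
  67/290*1/3 + 22/145*1/2 + 52/145*1/3 + 15/58*1/3 = 52/145 = pi_2  (ok)
  67/290*1/12 + 22/145*1/6 + 52/145*5/12 + 15/58*1/4 = 15/58 = pi_3  (ok)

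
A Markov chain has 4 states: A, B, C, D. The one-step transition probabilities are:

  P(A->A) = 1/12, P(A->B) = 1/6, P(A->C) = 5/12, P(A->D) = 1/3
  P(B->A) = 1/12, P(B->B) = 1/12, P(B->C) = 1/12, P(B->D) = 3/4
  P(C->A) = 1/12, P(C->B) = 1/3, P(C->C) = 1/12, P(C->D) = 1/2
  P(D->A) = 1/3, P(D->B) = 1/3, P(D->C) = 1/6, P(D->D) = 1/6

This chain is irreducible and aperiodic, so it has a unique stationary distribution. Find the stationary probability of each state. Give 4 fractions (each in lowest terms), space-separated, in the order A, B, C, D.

Answer: 91/498 181/747 265/1494 33/83

Derivation:
The stationary distribution satisfies pi = pi * P, i.e.:
  pi_A = 1/12*pi_A + 1/12*pi_B + 1/12*pi_C + 1/3*pi_D
  pi_B = 1/6*pi_A + 1/12*pi_B + 1/3*pi_C + 1/3*pi_D
  pi_C = 5/12*pi_A + 1/12*pi_B + 1/12*pi_C + 1/6*pi_D
  pi_D = 1/3*pi_A + 3/4*pi_B + 1/2*pi_C + 1/6*pi_D
with normalization: pi_A + pi_B + pi_C + pi_D = 1.

Using the first 3 balance equations plus normalization, the linear system A*pi = b is:
  [-11/12, 1/12, 1/12, 1/3] . pi = 0
  [1/6, -11/12, 1/3, 1/3] . pi = 0
  [5/12, 1/12, -11/12, 1/6] . pi = 0
  [1, 1, 1, 1] . pi = 1

Solving yields:
  pi_A = 91/498
  pi_B = 181/747
  pi_C = 265/1494
  pi_D = 33/83

Verification (pi * P):
  91/498*1/12 + 181/747*1/12 + 265/1494*1/12 + 33/83*1/3 = 91/498 = pi_A  (ok)
  91/498*1/6 + 181/747*1/12 + 265/1494*1/3 + 33/83*1/3 = 181/747 = pi_B  (ok)
  91/498*5/12 + 181/747*1/12 + 265/1494*1/12 + 33/83*1/6 = 265/1494 = pi_C  (ok)
  91/498*1/3 + 181/747*3/4 + 265/1494*1/2 + 33/83*1/6 = 33/83 = pi_D  (ok)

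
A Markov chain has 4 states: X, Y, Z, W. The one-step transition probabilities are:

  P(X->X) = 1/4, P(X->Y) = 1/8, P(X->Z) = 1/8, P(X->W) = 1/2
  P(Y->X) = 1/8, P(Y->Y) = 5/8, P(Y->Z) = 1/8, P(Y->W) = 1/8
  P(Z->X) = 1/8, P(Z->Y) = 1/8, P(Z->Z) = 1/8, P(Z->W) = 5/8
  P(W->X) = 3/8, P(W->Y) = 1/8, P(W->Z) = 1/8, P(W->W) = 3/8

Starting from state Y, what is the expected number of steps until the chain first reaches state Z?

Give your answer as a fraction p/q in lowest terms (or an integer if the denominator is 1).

Let h_i = expected steps to first reach Z from state i.
Boundary: h_Z = 0.
First-step equations for the other states:
  h_X = 1 + 1/4*h_X + 1/8*h_Y + 1/8*h_Z + 1/2*h_W
  h_Y = 1 + 1/8*h_X + 5/8*h_Y + 1/8*h_Z + 1/8*h_W
  h_W = 1 + 3/8*h_X + 1/8*h_Y + 1/8*h_Z + 3/8*h_W

Substituting h_Z = 0 and rearranging gives the linear system (I - Q) h = 1:
  [3/4, -1/8, -1/2] . (h_X, h_Y, h_W) = 1
  [-1/8, 3/8, -1/8] . (h_X, h_Y, h_W) = 1
  [-3/8, -1/8, 5/8] . (h_X, h_Y, h_W) = 1

Solving yields:
  h_X = 8
  h_Y = 8
  h_W = 8

Starting state is Y, so the expected hitting time is h_Y = 8.

Answer: 8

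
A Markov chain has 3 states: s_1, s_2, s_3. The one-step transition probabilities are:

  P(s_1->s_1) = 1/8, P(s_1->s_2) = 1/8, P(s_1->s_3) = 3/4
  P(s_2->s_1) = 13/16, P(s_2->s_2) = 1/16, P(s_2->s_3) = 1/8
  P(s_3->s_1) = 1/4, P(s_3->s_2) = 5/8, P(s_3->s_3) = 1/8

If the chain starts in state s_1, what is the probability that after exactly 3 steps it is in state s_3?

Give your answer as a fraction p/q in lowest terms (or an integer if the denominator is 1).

Answer: 323/1024

Derivation:
Computing P^3 by repeated multiplication:
P^1 =
  s_1: [1/8, 1/8, 3/4]
  s_2: [13/16, 1/16, 1/8]
  s_3: [1/4, 5/8, 1/8]
P^2 =
  s_1: [39/128, 63/128, 13/64]
  s_2: [47/256, 47/256, 81/128]
  s_3: [73/128, 19/128, 9/32]
P^3 =
  s_1: [1001/2048, 401/2048, 323/1024]
  s_2: [1353/4096, 1761/4096, 491/2048]
  s_3: [537/2048, 525/2048, 493/1024]

(P^3)[s_1 -> s_3] = 323/1024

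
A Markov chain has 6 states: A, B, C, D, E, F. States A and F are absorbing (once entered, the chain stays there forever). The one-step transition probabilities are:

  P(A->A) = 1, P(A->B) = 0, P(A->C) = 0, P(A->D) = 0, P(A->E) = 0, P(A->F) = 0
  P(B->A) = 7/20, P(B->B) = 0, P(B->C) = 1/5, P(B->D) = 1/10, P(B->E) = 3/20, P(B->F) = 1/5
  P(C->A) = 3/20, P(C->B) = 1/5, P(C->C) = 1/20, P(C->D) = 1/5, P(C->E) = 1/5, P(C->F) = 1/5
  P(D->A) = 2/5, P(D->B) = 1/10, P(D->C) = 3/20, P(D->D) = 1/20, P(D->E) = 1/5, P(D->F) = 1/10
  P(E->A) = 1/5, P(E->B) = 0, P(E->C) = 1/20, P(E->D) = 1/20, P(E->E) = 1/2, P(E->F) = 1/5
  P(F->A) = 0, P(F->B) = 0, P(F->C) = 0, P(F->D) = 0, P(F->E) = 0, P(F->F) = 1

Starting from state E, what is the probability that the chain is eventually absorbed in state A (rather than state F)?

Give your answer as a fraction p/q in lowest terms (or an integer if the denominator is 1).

Answer: 16031/30727

Derivation:
Let a_i = P(absorbed in A | start in state i).
Boundary conditions: a_A = 1, a_F = 0.
For each transient state i, a_i = sum_j P(i->j) * a_j:
  a_B = 7/20*a_A + 0*a_B + 1/5*a_C + 1/10*a_D + 3/20*a_E + 1/5*a_F
  a_C = 3/20*a_A + 1/5*a_B + 1/20*a_C + 1/5*a_D + 1/5*a_E + 1/5*a_F
  a_D = 2/5*a_A + 1/10*a_B + 3/20*a_C + 1/20*a_D + 1/5*a_E + 1/10*a_F
  a_E = 1/5*a_A + 0*a_B + 1/20*a_C + 1/20*a_D + 1/2*a_E + 1/5*a_F

Substituting a_A = 1 and a_F = 0, rearrange to (I - Q) a = r where r[i] = P(i -> A):
  [1, -1/5, -1/10, -3/20] . (a_B, a_C, a_D, a_E) = 7/20
  [-1/5, 19/20, -1/5, -1/5] . (a_B, a_C, a_D, a_E) = 3/20
  [-1/10, -3/20, 19/20, -1/5] . (a_B, a_C, a_D, a_E) = 2/5
  [0, -1/20, -1/20, 1/2] . (a_B, a_C, a_D, a_E) = 1/5

Solving yields:
  a_B = 18552/30727
  a_C = 16527/30727
  a_D = 20875/30727
  a_E = 16031/30727

Starting state is E, so the absorption probability is a_E = 16031/30727.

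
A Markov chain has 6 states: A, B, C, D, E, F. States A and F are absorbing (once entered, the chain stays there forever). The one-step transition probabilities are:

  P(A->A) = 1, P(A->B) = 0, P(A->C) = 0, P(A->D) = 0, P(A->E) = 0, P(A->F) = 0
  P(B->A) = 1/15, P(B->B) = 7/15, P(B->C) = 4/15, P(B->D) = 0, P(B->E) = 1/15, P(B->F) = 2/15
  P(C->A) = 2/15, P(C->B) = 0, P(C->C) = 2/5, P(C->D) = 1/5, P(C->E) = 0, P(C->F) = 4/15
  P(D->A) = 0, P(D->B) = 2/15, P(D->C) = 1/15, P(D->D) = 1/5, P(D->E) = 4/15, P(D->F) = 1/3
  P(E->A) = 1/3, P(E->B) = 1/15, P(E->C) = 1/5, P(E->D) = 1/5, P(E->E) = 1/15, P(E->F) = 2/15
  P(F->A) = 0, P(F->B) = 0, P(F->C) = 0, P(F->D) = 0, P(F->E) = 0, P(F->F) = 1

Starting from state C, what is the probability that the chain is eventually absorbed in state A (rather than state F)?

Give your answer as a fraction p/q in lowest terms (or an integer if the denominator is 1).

Answer: 1022/3349

Derivation:
Let a_i = P(absorbed in A | start in state i).
Boundary conditions: a_A = 1, a_F = 0.
For each transient state i, a_i = sum_j P(i->j) * a_j:
  a_B = 1/15*a_A + 7/15*a_B + 4/15*a_C + 0*a_D + 1/15*a_E + 2/15*a_F
  a_C = 2/15*a_A + 0*a_B + 2/5*a_C + 1/5*a_D + 0*a_E + 4/15*a_F
  a_D = 0*a_A + 2/15*a_B + 1/15*a_C + 1/5*a_D + 4/15*a_E + 1/3*a_F
  a_E = 1/3*a_A + 1/15*a_B + 1/5*a_C + 1/5*a_D + 1/15*a_E + 2/15*a_F

Substituting a_A = 1 and a_F = 0, rearrange to (I - Q) a = r where r[i] = P(i -> A):
  [8/15, -4/15, 0, -1/15] . (a_B, a_C, a_D, a_E) = 1/15
  [0, 3/5, -1/5, 0] . (a_B, a_C, a_D, a_E) = 2/15
  [-2/15, -1/15, 4/5, -4/15] . (a_B, a_C, a_D, a_E) = 0
  [-1/15, -1/5, -1/5, 14/15] . (a_B, a_C, a_D, a_E) = 1/3

Solving yields:
  a_B = 67/197
  a_C = 1022/3349
  a_D = 2500/10047
  a_E = 1675/3349

Starting state is C, so the absorption probability is a_C = 1022/3349.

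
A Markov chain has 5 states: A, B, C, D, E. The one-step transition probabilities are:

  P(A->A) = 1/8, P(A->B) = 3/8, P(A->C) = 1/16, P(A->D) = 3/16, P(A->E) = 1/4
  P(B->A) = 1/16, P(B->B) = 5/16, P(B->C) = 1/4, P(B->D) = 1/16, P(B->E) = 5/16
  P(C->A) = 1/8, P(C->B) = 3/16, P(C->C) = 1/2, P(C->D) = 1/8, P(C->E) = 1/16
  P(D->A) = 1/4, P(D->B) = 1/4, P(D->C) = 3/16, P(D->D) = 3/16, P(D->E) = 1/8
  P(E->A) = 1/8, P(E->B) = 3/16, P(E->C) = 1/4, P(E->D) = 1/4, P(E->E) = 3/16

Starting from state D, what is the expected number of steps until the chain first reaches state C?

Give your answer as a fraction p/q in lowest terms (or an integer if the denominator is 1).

Let h_i = expected steps to first reach C from state i.
Boundary: h_C = 0.
First-step equations for the other states:
  h_A = 1 + 1/8*h_A + 3/8*h_B + 1/16*h_C + 3/16*h_D + 1/4*h_E
  h_B = 1 + 1/16*h_A + 5/16*h_B + 1/4*h_C + 1/16*h_D + 5/16*h_E
  h_D = 1 + 1/4*h_A + 1/4*h_B + 3/16*h_C + 3/16*h_D + 1/8*h_E
  h_E = 1 + 1/8*h_A + 3/16*h_B + 1/4*h_C + 1/4*h_D + 3/16*h_E

Substituting h_C = 0 and rearranging gives the linear system (I - Q) h = 1:
  [7/8, -3/8, -3/16, -1/4] . (h_A, h_B, h_D, h_E) = 1
  [-1/16, 11/16, -1/16, -5/16] . (h_A, h_B, h_D, h_E) = 1
  [-1/4, -1/4, 13/16, -1/8] . (h_A, h_B, h_D, h_E) = 1
  [-1/8, -3/16, -1/4, 13/16] . (h_A, h_B, h_D, h_E) = 1

Solving yields:
  h_A = 18608/3381
  h_B = 2192/483
  h_D = 5680/1127
  h_E = 15808/3381

Starting state is D, so the expected hitting time is h_D = 5680/1127.

Answer: 5680/1127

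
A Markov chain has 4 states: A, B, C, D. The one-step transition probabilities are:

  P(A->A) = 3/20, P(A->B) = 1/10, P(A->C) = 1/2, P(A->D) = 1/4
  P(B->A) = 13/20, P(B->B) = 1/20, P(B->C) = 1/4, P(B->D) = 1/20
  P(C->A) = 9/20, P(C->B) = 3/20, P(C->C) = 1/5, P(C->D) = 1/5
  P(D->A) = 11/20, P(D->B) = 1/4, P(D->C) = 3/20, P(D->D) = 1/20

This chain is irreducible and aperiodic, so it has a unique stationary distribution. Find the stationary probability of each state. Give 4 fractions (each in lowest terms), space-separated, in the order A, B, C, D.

Answer: 2537/6673 1799/13346 2083/6673 2307/13346

Derivation:
The stationary distribution satisfies pi = pi * P, i.e.:
  pi_A = 3/20*pi_A + 13/20*pi_B + 9/20*pi_C + 11/20*pi_D
  pi_B = 1/10*pi_A + 1/20*pi_B + 3/20*pi_C + 1/4*pi_D
  pi_C = 1/2*pi_A + 1/4*pi_B + 1/5*pi_C + 3/20*pi_D
  pi_D = 1/4*pi_A + 1/20*pi_B + 1/5*pi_C + 1/20*pi_D
with normalization: pi_A + pi_B + pi_C + pi_D = 1.

Using the first 3 balance equations plus normalization, the linear system A*pi = b is:
  [-17/20, 13/20, 9/20, 11/20] . pi = 0
  [1/10, -19/20, 3/20, 1/4] . pi = 0
  [1/2, 1/4, -4/5, 3/20] . pi = 0
  [1, 1, 1, 1] . pi = 1

Solving yields:
  pi_A = 2537/6673
  pi_B = 1799/13346
  pi_C = 2083/6673
  pi_D = 2307/13346

Verification (pi * P):
  2537/6673*3/20 + 1799/13346*13/20 + 2083/6673*9/20 + 2307/13346*11/20 = 2537/6673 = pi_A  (ok)
  2537/6673*1/10 + 1799/13346*1/20 + 2083/6673*3/20 + 2307/13346*1/4 = 1799/13346 = pi_B  (ok)
  2537/6673*1/2 + 1799/13346*1/4 + 2083/6673*1/5 + 2307/13346*3/20 = 2083/6673 = pi_C  (ok)
  2537/6673*1/4 + 1799/13346*1/20 + 2083/6673*1/5 + 2307/13346*1/20 = 2307/13346 = pi_D  (ok)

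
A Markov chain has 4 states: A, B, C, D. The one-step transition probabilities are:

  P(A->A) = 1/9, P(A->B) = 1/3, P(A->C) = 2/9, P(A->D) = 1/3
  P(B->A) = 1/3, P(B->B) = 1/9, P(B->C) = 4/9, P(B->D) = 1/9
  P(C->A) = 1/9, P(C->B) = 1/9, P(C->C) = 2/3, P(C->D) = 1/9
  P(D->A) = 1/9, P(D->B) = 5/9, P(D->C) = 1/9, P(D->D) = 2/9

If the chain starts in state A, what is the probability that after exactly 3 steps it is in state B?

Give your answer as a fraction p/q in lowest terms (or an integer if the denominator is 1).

Answer: 167/729

Derivation:
Computing P^3 by repeated multiplication:
P^1 =
  A: [1/9, 1/3, 2/9, 1/3]
  B: [1/3, 1/9, 4/9, 1/9]
  C: [1/9, 1/9, 2/3, 1/9]
  D: [1/9, 5/9, 1/9, 2/9]
P^2 =
  A: [5/27, 23/81, 29/81, 14/81]
  B: [11/81, 19/81, 35/81, 16/81]
  C: [11/81, 5/27, 43/81, 4/27]
  D: [19/81, 19/81, 10/27, 13/81]
P^3 =
  A: [127/729, 167/729, 310/729, 125/729]
  B: [119/729, 167/729, 4/9, 119/729]
  C: [37/243, 151/729, 352/729, 115/729]
  D: [119/729, 19/81, 307/729, 44/243]

(P^3)[A -> B] = 167/729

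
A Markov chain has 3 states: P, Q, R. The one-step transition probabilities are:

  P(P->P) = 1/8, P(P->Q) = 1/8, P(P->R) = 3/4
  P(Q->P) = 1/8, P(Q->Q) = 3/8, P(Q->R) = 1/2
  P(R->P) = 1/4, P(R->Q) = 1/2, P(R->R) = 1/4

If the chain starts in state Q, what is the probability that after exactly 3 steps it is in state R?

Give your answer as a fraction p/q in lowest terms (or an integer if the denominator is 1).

Answer: 57/128

Derivation:
Computing P^3 by repeated multiplication:
P^1 =
  P: [1/8, 1/8, 3/4]
  Q: [1/8, 3/8, 1/2]
  R: [1/4, 1/2, 1/4]
P^2 =
  P: [7/32, 7/16, 11/32]
  Q: [3/16, 13/32, 13/32]
  R: [5/32, 11/32, 1/2]
P^3 =
  P: [43/256, 93/256, 15/32]
  Q: [45/256, 97/256, 57/128]
  R: [3/16, 51/128, 53/128]

(P^3)[Q -> R] = 57/128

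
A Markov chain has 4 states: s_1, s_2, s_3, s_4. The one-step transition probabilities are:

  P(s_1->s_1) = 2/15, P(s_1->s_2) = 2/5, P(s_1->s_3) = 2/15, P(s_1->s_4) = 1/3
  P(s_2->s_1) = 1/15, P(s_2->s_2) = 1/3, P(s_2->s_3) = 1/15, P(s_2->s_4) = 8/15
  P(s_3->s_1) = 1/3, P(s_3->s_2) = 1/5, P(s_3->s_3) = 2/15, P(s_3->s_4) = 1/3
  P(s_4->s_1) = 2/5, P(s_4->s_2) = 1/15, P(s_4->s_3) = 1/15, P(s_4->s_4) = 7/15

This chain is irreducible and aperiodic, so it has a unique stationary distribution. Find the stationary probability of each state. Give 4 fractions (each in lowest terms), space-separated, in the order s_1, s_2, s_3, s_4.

Answer: 119/471 244/1099 295/3297 479/1099

Derivation:
The stationary distribution satisfies pi = pi * P, i.e.:
  pi_s_1 = 2/15*pi_s_1 + 1/15*pi_s_2 + 1/3*pi_s_3 + 2/5*pi_s_4
  pi_s_2 = 2/5*pi_s_1 + 1/3*pi_s_2 + 1/5*pi_s_3 + 1/15*pi_s_4
  pi_s_3 = 2/15*pi_s_1 + 1/15*pi_s_2 + 2/15*pi_s_3 + 1/15*pi_s_4
  pi_s_4 = 1/3*pi_s_1 + 8/15*pi_s_2 + 1/3*pi_s_3 + 7/15*pi_s_4
with normalization: pi_s_1 + pi_s_2 + pi_s_3 + pi_s_4 = 1.

Using the first 3 balance equations plus normalization, the linear system A*pi = b is:
  [-13/15, 1/15, 1/3, 2/5] . pi = 0
  [2/5, -2/3, 1/5, 1/15] . pi = 0
  [2/15, 1/15, -13/15, 1/15] . pi = 0
  [1, 1, 1, 1] . pi = 1

Solving yields:
  pi_s_1 = 119/471
  pi_s_2 = 244/1099
  pi_s_3 = 295/3297
  pi_s_4 = 479/1099

Verification (pi * P):
  119/471*2/15 + 244/1099*1/15 + 295/3297*1/3 + 479/1099*2/5 = 119/471 = pi_s_1  (ok)
  119/471*2/5 + 244/1099*1/3 + 295/3297*1/5 + 479/1099*1/15 = 244/1099 = pi_s_2  (ok)
  119/471*2/15 + 244/1099*1/15 + 295/3297*2/15 + 479/1099*1/15 = 295/3297 = pi_s_3  (ok)
  119/471*1/3 + 244/1099*8/15 + 295/3297*1/3 + 479/1099*7/15 = 479/1099 = pi_s_4  (ok)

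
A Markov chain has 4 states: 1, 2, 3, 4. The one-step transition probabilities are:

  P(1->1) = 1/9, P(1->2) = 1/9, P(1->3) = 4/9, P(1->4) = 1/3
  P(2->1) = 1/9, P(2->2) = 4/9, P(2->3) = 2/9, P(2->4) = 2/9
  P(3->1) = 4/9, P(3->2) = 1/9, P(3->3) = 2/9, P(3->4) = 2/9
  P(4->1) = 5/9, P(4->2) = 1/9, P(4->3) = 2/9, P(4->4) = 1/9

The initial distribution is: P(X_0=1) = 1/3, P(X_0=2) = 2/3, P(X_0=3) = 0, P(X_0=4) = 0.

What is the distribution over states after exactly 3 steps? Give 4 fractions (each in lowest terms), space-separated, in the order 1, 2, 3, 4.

Propagating the distribution step by step (d_{t+1} = d_t * P):
d_0 = (1=1/3, 2=2/3, 3=0, 4=0)
  d_1[1] = 1/3*1/9 + 2/3*1/9 + 0*4/9 + 0*5/9 = 1/9
  d_1[2] = 1/3*1/9 + 2/3*4/9 + 0*1/9 + 0*1/9 = 1/3
  d_1[3] = 1/3*4/9 + 2/3*2/9 + 0*2/9 + 0*2/9 = 8/27
  d_1[4] = 1/3*1/3 + 2/3*2/9 + 0*2/9 + 0*1/9 = 7/27
d_1 = (1=1/9, 2=1/3, 3=8/27, 4=7/27)
  d_2[1] = 1/9*1/9 + 1/3*1/9 + 8/27*4/9 + 7/27*5/9 = 79/243
  d_2[2] = 1/9*1/9 + 1/3*4/9 + 8/27*1/9 + 7/27*1/9 = 2/9
  d_2[3] = 1/9*4/9 + 1/3*2/9 + 8/27*2/9 + 7/27*2/9 = 20/81
  d_2[4] = 1/9*1/3 + 1/3*2/9 + 8/27*2/9 + 7/27*1/9 = 50/243
d_2 = (1=79/243, 2=2/9, 3=20/81, 4=50/243)
  d_3[1] = 79/243*1/9 + 2/9*1/9 + 20/81*4/9 + 50/243*5/9 = 623/2187
  d_3[2] = 79/243*1/9 + 2/9*4/9 + 20/81*1/9 + 50/243*1/9 = 5/27
  d_3[3] = 79/243*4/9 + 2/9*2/9 + 20/81*2/9 + 50/243*2/9 = 644/2187
  d_3[4] = 79/243*1/3 + 2/9*2/9 + 20/81*2/9 + 50/243*1/9 = 515/2187
d_3 = (1=623/2187, 2=5/27, 3=644/2187, 4=515/2187)

Answer: 623/2187 5/27 644/2187 515/2187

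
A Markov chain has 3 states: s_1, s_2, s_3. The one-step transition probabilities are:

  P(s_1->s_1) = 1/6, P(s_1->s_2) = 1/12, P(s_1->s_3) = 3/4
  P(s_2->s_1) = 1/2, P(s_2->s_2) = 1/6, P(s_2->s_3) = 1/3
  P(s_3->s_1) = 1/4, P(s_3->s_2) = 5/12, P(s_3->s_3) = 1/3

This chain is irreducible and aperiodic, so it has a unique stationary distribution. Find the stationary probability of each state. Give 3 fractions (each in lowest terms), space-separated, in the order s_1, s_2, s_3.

The stationary distribution satisfies pi = pi * P, i.e.:
  pi_s_1 = 1/6*pi_s_1 + 1/2*pi_s_2 + 1/4*pi_s_3
  pi_s_2 = 1/12*pi_s_1 + 1/6*pi_s_2 + 5/12*pi_s_3
  pi_s_3 = 3/4*pi_s_1 + 1/3*pi_s_2 + 1/3*pi_s_3
with normalization: pi_s_1 + pi_s_2 + pi_s_3 = 1.

Using the first 2 balance equations plus normalization, the linear system A*pi = b is:
  [-5/6, 1/2, 1/4] . pi = 0
  [1/12, -5/6, 5/12] . pi = 0
  [1, 1, 1] . pi = 1

Solving yields:
  pi_s_1 = 20/69
  pi_s_2 = 53/207
  pi_s_3 = 94/207

Verification (pi * P):
  20/69*1/6 + 53/207*1/2 + 94/207*1/4 = 20/69 = pi_s_1  (ok)
  20/69*1/12 + 53/207*1/6 + 94/207*5/12 = 53/207 = pi_s_2  (ok)
  20/69*3/4 + 53/207*1/3 + 94/207*1/3 = 94/207 = pi_s_3  (ok)

Answer: 20/69 53/207 94/207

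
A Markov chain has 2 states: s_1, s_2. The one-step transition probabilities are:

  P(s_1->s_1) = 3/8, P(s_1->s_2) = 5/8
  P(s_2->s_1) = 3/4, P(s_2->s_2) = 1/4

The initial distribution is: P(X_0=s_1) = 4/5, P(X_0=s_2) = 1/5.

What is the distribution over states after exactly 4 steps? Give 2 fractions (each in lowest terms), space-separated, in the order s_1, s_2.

Answer: 5637/10240 4603/10240

Derivation:
Propagating the distribution step by step (d_{t+1} = d_t * P):
d_0 = (s_1=4/5, s_2=1/5)
  d_1[s_1] = 4/5*3/8 + 1/5*3/4 = 9/20
  d_1[s_2] = 4/5*5/8 + 1/5*1/4 = 11/20
d_1 = (s_1=9/20, s_2=11/20)
  d_2[s_1] = 9/20*3/8 + 11/20*3/4 = 93/160
  d_2[s_2] = 9/20*5/8 + 11/20*1/4 = 67/160
d_2 = (s_1=93/160, s_2=67/160)
  d_3[s_1] = 93/160*3/8 + 67/160*3/4 = 681/1280
  d_3[s_2] = 93/160*5/8 + 67/160*1/4 = 599/1280
d_3 = (s_1=681/1280, s_2=599/1280)
  d_4[s_1] = 681/1280*3/8 + 599/1280*3/4 = 5637/10240
  d_4[s_2] = 681/1280*5/8 + 599/1280*1/4 = 4603/10240
d_4 = (s_1=5637/10240, s_2=4603/10240)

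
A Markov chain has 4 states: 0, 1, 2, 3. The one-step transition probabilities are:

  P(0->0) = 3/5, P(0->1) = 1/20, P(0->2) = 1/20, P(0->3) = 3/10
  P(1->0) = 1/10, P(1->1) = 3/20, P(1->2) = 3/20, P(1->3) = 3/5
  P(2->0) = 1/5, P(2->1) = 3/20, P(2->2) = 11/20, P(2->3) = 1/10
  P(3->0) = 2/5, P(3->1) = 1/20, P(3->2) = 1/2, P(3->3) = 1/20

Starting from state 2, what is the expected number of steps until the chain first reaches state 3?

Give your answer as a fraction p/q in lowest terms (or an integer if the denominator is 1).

Let h_i = expected steps to first reach 3 from state i.
Boundary: h_3 = 0.
First-step equations for the other states:
  h_0 = 1 + 3/5*h_0 + 1/20*h_1 + 1/20*h_2 + 3/10*h_3
  h_1 = 1 + 1/10*h_0 + 3/20*h_1 + 3/20*h_2 + 3/5*h_3
  h_2 = 1 + 1/5*h_0 + 3/20*h_1 + 11/20*h_2 + 1/10*h_3

Substituting h_3 = 0 and rearranging gives the linear system (I - Q) h = 1:
  [2/5, -1/20, -1/20] . (h_0, h_1, h_2) = 1
  [-1/10, 17/20, -3/20] . (h_0, h_1, h_2) = 1
  [-1/5, -3/20, 9/20] . (h_0, h_1, h_2) = 1

Solving yields:
  h_0 = 440/131
  h_1 = 310/131
  h_2 = 590/131

Starting state is 2, so the expected hitting time is h_2 = 590/131.

Answer: 590/131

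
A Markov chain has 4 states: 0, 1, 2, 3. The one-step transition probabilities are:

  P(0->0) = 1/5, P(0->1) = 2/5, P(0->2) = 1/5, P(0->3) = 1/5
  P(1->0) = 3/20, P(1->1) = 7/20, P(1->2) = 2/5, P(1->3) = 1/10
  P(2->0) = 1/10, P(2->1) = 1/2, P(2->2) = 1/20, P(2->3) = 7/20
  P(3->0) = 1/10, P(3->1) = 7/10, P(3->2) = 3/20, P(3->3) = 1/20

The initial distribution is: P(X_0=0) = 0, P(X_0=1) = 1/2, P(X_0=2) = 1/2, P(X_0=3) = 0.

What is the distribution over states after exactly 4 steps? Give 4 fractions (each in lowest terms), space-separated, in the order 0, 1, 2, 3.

Propagating the distribution step by step (d_{t+1} = d_t * P):
d_0 = (0=0, 1=1/2, 2=1/2, 3=0)
  d_1[0] = 0*1/5 + 1/2*3/20 + 1/2*1/10 + 0*1/10 = 1/8
  d_1[1] = 0*2/5 + 1/2*7/20 + 1/2*1/2 + 0*7/10 = 17/40
  d_1[2] = 0*1/5 + 1/2*2/5 + 1/2*1/20 + 0*3/20 = 9/40
  d_1[3] = 0*1/5 + 1/2*1/10 + 1/2*7/20 + 0*1/20 = 9/40
d_1 = (0=1/8, 1=17/40, 2=9/40, 3=9/40)
  d_2[0] = 1/8*1/5 + 17/40*3/20 + 9/40*1/10 + 9/40*1/10 = 107/800
  d_2[1] = 1/8*2/5 + 17/40*7/20 + 9/40*1/2 + 9/40*7/10 = 15/32
  d_2[2] = 1/8*1/5 + 17/40*2/5 + 9/40*1/20 + 9/40*3/20 = 6/25
  d_2[3] = 1/8*1/5 + 17/40*1/10 + 9/40*7/20 + 9/40*1/20 = 63/400
d_2 = (0=107/800, 1=15/32, 2=6/25, 3=63/400)
  d_3[0] = 107/800*1/5 + 15/32*3/20 + 6/25*1/10 + 63/400*1/10 = 2189/16000
  d_3[1] = 107/800*2/5 + 15/32*7/20 + 6/25*1/2 + 63/400*7/10 = 1433/3200
  d_3[2] = 107/800*1/5 + 15/32*2/5 + 6/25*1/20 + 63/400*3/20 = 1999/8000
  d_3[3] = 107/800*1/5 + 15/32*1/10 + 6/25*7/20 + 63/400*1/20 = 331/2000
d_3 = (0=2189/16000, 1=1433/3200, 2=1999/8000, 3=331/2000)
  d_4[0] = 2189/16000*1/5 + 1433/3200*3/20 + 1999/8000*1/10 + 331/2000*1/10 = 43543/320000
  d_4[1] = 2189/16000*2/5 + 1433/3200*7/20 + 1999/8000*1/2 + 331/2000*7/10 = 144719/320000
  d_4[2] = 2189/16000*1/5 + 1433/3200*2/5 + 1999/8000*1/20 + 331/2000*3/20 = 39009/160000
  d_4[3] = 2189/16000*1/5 + 1433/3200*1/10 + 1999/8000*7/20 + 331/2000*1/20 = 1343/8000
d_4 = (0=43543/320000, 1=144719/320000, 2=39009/160000, 3=1343/8000)

Answer: 43543/320000 144719/320000 39009/160000 1343/8000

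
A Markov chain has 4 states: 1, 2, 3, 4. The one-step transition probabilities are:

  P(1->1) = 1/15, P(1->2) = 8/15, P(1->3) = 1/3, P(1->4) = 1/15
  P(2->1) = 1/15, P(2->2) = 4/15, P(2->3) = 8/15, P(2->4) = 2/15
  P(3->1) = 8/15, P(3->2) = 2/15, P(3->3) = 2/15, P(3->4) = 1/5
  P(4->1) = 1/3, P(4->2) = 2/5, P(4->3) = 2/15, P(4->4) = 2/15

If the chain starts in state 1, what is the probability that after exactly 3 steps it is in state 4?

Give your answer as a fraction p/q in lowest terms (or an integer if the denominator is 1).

Answer: 53/375

Derivation:
Computing P^3 by repeated multiplication:
P^1 =
  1: [1/15, 8/15, 1/3, 1/15]
  2: [1/15, 4/15, 8/15, 2/15]
  3: [8/15, 2/15, 2/15, 1/5]
  4: [1/3, 2/5, 2/15, 2/15]
P^2 =
  1: [6/25, 56/225, 9/25, 34/225]
  2: [79/225, 52/225, 19/75, 37/225]
  3: [41/225, 94/225, 22/75, 8/75]
  4: [37/225, 16/45, 9/25, 3/25]
P^3 =
  1: [928/3375, 1022/3375, 316/1125, 53/375]
  2: [772/3375, 392/1125, 37/125, 428/3375]
  3: [29/125, 196/675, 379/1125, 19/135]
  4: [4/15, 188/675, 347/1125, 494/3375]

(P^3)[1 -> 4] = 53/375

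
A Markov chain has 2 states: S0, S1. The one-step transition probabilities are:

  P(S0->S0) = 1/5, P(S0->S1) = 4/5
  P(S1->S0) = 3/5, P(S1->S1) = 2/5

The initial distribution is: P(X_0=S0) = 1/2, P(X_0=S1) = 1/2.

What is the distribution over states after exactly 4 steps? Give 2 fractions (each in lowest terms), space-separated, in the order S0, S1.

Propagating the distribution step by step (d_{t+1} = d_t * P):
d_0 = (S0=1/2, S1=1/2)
  d_1[S0] = 1/2*1/5 + 1/2*3/5 = 2/5
  d_1[S1] = 1/2*4/5 + 1/2*2/5 = 3/5
d_1 = (S0=2/5, S1=3/5)
  d_2[S0] = 2/5*1/5 + 3/5*3/5 = 11/25
  d_2[S1] = 2/5*4/5 + 3/5*2/5 = 14/25
d_2 = (S0=11/25, S1=14/25)
  d_3[S0] = 11/25*1/5 + 14/25*3/5 = 53/125
  d_3[S1] = 11/25*4/5 + 14/25*2/5 = 72/125
d_3 = (S0=53/125, S1=72/125)
  d_4[S0] = 53/125*1/5 + 72/125*3/5 = 269/625
  d_4[S1] = 53/125*4/5 + 72/125*2/5 = 356/625
d_4 = (S0=269/625, S1=356/625)

Answer: 269/625 356/625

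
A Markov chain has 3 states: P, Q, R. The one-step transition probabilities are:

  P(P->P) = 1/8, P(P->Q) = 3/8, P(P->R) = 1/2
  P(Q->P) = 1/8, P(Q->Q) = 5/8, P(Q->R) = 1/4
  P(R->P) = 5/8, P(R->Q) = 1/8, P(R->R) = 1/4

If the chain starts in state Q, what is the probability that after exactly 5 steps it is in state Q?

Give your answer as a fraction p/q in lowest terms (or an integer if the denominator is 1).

Answer: 203/512

Derivation:
Computing P^5 by repeated multiplication:
P^1 =
  P: [1/8, 3/8, 1/2]
  Q: [1/8, 5/8, 1/4]
  R: [5/8, 1/8, 1/4]
P^2 =
  P: [3/8, 11/32, 9/32]
  Q: [1/4, 15/32, 9/32]
  R: [1/4, 11/32, 13/32]
P^3 =
  P: [17/64, 25/64, 11/32]
  Q: [17/64, 27/64, 5/16]
  R: [21/64, 23/64, 5/16]
P^4 =
  P: [19/64, 99/256, 81/256]
  Q: [9/32, 103/256, 81/256]
  R: [9/32, 99/256, 85/256]
P^5 =
  P: [145/512, 201/512, 83/256]
  Q: [145/512, 203/512, 41/128]
  R: [149/512, 199/512, 41/128]

(P^5)[Q -> Q] = 203/512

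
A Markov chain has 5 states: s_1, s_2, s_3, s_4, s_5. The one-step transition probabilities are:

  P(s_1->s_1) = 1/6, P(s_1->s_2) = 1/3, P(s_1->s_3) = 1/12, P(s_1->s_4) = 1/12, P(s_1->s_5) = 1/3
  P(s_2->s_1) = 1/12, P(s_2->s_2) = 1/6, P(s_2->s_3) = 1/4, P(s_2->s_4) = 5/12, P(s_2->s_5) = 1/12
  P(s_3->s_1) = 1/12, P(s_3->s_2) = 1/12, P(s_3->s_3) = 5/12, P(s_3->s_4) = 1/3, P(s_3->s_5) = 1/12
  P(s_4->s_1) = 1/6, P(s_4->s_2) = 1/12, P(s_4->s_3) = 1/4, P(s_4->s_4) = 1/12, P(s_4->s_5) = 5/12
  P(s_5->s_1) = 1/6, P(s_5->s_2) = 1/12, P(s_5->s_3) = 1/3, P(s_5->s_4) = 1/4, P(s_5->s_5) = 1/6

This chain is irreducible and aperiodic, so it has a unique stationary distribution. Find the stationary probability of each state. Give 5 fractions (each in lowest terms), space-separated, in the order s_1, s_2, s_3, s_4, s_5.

The stationary distribution satisfies pi = pi * P, i.e.:
  pi_s_1 = 1/6*pi_s_1 + 1/12*pi_s_2 + 1/12*pi_s_3 + 1/6*pi_s_4 + 1/6*pi_s_5
  pi_s_2 = 1/3*pi_s_1 + 1/6*pi_s_2 + 1/12*pi_s_3 + 1/12*pi_s_4 + 1/12*pi_s_5
  pi_s_3 = 1/12*pi_s_1 + 1/4*pi_s_2 + 5/12*pi_s_3 + 1/4*pi_s_4 + 1/3*pi_s_5
  pi_s_4 = 1/12*pi_s_1 + 5/12*pi_s_2 + 1/3*pi_s_3 + 1/12*pi_s_4 + 1/4*pi_s_5
  pi_s_5 = 1/3*pi_s_1 + 1/12*pi_s_2 + 1/12*pi_s_3 + 5/12*pi_s_4 + 1/6*pi_s_5
with normalization: pi_s_1 + pi_s_2 + pi_s_3 + pi_s_4 + pi_s_5 = 1.

Using the first 4 balance equations plus normalization, the linear system A*pi = b is:
  [-5/6, 1/12, 1/12, 1/6, 1/6] . pi = 0
  [1/3, -5/6, 1/12, 1/12, 1/12] . pi = 0
  [1/12, 1/4, -7/12, 1/4, 1/3] . pi = 0
  [1/12, 5/12, 1/3, -11/12, 1/4] . pi = 0
  [1, 1, 1, 1, 1] . pi = 1

Solving yields:
  pi_s_1 = 2688/20437
  pi_s_2 = 2591/20437
  pi_s_3 = 6027/20437
  pi_s_4 = 4796/20437
  pi_s_5 = 4335/20437

Verification (pi * P):
  2688/20437*1/6 + 2591/20437*1/12 + 6027/20437*1/12 + 4796/20437*1/6 + 4335/20437*1/6 = 2688/20437 = pi_s_1  (ok)
  2688/20437*1/3 + 2591/20437*1/6 + 6027/20437*1/12 + 4796/20437*1/12 + 4335/20437*1/12 = 2591/20437 = pi_s_2  (ok)
  2688/20437*1/12 + 2591/20437*1/4 + 6027/20437*5/12 + 4796/20437*1/4 + 4335/20437*1/3 = 6027/20437 = pi_s_3  (ok)
  2688/20437*1/12 + 2591/20437*5/12 + 6027/20437*1/3 + 4796/20437*1/12 + 4335/20437*1/4 = 4796/20437 = pi_s_4  (ok)
  2688/20437*1/3 + 2591/20437*1/12 + 6027/20437*1/12 + 4796/20437*5/12 + 4335/20437*1/6 = 4335/20437 = pi_s_5  (ok)

Answer: 2688/20437 2591/20437 6027/20437 4796/20437 4335/20437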